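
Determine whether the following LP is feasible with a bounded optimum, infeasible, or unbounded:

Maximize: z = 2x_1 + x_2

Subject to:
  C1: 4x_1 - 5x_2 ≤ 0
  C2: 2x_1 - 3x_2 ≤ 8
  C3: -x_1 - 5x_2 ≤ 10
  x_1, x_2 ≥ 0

Unbounded (objective can increase without bound)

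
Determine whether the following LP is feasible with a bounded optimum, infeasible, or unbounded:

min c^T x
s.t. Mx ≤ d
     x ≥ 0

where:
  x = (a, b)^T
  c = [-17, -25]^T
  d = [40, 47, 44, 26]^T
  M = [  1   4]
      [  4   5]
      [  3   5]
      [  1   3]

Feasible with a bounded optimal solution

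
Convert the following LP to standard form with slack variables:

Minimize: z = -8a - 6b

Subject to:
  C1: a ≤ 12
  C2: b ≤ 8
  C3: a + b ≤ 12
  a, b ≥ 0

min z = -8a - 6b

s.t.
  a + s1 = 12
  b + s2 = 8
  a + b + s3 = 12
  a, b, s1, s2, s3 ≥ 0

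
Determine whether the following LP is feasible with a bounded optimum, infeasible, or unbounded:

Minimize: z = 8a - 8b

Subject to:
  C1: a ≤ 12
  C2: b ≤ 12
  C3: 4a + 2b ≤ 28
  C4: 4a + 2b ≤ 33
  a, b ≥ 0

Feasible with a bounded optimal solution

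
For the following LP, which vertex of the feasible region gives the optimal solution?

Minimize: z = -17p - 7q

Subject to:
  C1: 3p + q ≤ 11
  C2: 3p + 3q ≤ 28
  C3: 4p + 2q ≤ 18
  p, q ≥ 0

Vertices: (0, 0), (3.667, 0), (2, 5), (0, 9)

Evaluate the objective at each vertex of the feasible region:
  z(0, 0) = 0
  z(3.667, 0) = -62.33
  z(2, 5) = -69  ←
  z(0, 9) = -63
The minimum is at p = 2, q = 5.

(2, 5)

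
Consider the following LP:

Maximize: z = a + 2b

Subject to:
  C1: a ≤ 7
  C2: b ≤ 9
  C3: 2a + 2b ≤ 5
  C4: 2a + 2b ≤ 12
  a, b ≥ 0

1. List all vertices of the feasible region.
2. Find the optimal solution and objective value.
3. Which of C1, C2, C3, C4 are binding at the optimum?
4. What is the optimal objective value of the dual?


1. (0, 0), (2.5, 0), (0, 2.5)
2. a = 0, b = 2.5, z = 5
3. C3
4. 5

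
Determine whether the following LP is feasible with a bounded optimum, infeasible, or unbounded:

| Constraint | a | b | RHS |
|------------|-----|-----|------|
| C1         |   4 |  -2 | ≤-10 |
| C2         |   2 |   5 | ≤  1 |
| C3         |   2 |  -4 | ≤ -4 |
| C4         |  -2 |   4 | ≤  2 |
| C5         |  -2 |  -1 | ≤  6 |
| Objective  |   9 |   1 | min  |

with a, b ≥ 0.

Infeasible (no feasible solution exists)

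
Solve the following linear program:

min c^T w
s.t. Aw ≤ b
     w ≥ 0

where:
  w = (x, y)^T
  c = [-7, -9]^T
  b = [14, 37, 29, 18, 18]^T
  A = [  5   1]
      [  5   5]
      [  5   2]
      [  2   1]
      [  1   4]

Evaluate the objective at each vertex of the feasible region:
  z(0, 0) = 0
  z(2.8, 0) = -19.6
  z(2, 4) = -50  ←
  z(0, 4.5) = -40.5
The minimum is at x = 2, y = 4.

x = 2, y = 4, z = -50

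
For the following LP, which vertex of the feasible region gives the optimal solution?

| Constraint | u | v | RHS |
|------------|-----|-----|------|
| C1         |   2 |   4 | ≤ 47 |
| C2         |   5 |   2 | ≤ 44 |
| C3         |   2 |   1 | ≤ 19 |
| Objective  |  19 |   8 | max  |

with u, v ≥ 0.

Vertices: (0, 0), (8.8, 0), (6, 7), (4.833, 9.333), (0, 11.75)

Evaluate the objective at each vertex of the feasible region:
  z(0, 0) = 0
  z(8.8, 0) = 167.2
  z(6, 7) = 170  ←
  z(4.833, 9.333) = 166.5
  z(0, 11.75) = 94
The maximum is at u = 6, v = 7.

(6, 7)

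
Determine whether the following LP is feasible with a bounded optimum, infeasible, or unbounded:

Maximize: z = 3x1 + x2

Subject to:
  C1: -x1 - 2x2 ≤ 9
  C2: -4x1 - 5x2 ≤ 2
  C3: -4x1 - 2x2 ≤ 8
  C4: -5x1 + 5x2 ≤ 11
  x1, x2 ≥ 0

Unbounded (objective can increase without bound)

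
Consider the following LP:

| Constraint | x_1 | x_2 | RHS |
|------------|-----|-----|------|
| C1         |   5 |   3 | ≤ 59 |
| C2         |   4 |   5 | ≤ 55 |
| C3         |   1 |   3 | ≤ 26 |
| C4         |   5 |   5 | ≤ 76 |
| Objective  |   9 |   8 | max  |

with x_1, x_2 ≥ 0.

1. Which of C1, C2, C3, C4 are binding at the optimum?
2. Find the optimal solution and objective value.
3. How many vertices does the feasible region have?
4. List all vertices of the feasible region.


1. C1, C2
2. x_1 = 10, x_2 = 3, z = 114
3. 5
4. (0, 0), (11.8, 0), (10, 3), (5, 7), (0, 8.667)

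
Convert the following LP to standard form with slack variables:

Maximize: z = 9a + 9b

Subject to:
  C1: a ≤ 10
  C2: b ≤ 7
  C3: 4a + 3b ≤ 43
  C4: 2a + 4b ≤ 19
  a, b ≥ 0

max z = 9a + 9b

s.t.
  a + s1 = 10
  b + s2 = 7
  4a + 3b + s3 = 43
  2a + 4b + s4 = 19
  a, b, s1, s2, s3, s4 ≥ 0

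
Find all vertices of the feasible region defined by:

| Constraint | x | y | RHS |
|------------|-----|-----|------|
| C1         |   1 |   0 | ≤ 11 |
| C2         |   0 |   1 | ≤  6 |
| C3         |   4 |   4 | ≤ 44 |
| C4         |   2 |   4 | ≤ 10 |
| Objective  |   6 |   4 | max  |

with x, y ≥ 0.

(0, 0), (5, 0), (0, 2.5)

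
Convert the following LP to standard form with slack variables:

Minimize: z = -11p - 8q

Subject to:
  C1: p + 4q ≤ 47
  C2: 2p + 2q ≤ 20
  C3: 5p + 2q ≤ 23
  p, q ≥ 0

min z = -11p - 8q

s.t.
  p + 4q + s1 = 47
  2p + 2q + s2 = 20
  5p + 2q + s3 = 23
  p, q, s1, s2, s3 ≥ 0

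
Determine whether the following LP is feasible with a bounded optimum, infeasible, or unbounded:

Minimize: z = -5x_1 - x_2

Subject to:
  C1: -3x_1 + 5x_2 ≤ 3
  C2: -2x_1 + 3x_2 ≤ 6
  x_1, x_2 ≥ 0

Unbounded (objective can decrease without bound)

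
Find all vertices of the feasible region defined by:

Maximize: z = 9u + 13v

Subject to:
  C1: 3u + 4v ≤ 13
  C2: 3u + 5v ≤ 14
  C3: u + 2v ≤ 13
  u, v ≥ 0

(0, 0), (4.333, 0), (3, 1), (0, 2.8)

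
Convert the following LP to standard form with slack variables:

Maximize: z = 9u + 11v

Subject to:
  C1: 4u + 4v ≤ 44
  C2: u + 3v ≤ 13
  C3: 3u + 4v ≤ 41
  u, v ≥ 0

max z = 9u + 11v

s.t.
  4u + 4v + s1 = 44
  u + 3v + s2 = 13
  3u + 4v + s3 = 41
  u, v, s1, s2, s3 ≥ 0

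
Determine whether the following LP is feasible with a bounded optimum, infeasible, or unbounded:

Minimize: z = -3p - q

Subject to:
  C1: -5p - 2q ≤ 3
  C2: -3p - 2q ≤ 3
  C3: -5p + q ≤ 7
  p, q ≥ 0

Unbounded (objective can decrease without bound)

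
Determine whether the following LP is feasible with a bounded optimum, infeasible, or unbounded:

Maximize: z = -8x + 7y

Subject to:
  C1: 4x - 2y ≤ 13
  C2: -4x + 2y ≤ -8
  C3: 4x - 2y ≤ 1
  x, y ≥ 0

Infeasible (no feasible solution exists)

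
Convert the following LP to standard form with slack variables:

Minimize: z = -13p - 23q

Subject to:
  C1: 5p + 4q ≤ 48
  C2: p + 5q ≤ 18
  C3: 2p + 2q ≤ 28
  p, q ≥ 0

min z = -13p - 23q

s.t.
  5p + 4q + s1 = 48
  p + 5q + s2 = 18
  2p + 2q + s3 = 28
  p, q, s1, s2, s3 ≥ 0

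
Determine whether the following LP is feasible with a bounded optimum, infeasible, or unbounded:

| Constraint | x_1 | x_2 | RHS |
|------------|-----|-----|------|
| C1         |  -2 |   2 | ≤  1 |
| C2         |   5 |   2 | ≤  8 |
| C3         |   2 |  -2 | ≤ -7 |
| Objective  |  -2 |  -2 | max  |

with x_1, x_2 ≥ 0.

Infeasible (no feasible solution exists)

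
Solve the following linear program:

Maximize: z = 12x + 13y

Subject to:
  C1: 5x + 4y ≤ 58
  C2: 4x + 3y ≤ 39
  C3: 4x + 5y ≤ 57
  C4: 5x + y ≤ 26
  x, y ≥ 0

Evaluate the objective at each vertex of the feasible region:
  z(0, 0) = 0
  z(5.2, 0) = 62.4
  z(3.545, 8.273) = 150.1
  z(3, 9) = 153  ←
  z(0, 11.4) = 148.2
The maximum is at x = 3, y = 9.

x = 3, y = 9, z = 153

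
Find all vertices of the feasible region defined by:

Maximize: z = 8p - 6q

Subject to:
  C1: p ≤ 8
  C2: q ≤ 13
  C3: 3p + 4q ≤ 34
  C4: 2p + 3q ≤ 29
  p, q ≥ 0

(0, 0), (8, 0), (8, 2.5), (0, 8.5)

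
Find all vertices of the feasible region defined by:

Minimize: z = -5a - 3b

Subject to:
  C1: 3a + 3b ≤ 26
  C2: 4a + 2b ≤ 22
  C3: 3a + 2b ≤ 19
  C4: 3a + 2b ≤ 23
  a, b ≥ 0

(0, 0), (5.5, 0), (3, 5), (1.667, 7), (0, 8.667)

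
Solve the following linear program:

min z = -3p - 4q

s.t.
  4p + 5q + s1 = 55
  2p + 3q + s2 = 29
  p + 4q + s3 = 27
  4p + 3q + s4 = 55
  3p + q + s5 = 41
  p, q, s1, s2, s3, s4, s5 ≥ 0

Evaluate the objective at each vertex of the feasible region:
  z(0, 0) = 0
  z(13.67, 0) = -41
  z(13.64, 0.09091) = -41.27
  z(10, 3) = -42  ←
  z(7, 5) = -41
  z(0, 6.75) = -27
The minimum is at p = 10, q = 3.

p = 10, q = 3, z = -42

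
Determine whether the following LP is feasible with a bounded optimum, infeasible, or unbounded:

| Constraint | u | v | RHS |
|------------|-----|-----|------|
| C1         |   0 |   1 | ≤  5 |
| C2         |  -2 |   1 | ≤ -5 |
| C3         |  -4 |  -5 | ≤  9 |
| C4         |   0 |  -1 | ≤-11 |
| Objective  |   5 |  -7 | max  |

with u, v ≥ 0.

Infeasible (no feasible solution exists)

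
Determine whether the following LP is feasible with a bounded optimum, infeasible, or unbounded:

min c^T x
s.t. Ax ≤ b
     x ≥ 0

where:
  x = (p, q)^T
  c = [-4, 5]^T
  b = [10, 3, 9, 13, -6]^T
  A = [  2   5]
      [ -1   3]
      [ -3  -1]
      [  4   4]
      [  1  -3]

Infeasible (no feasible solution exists)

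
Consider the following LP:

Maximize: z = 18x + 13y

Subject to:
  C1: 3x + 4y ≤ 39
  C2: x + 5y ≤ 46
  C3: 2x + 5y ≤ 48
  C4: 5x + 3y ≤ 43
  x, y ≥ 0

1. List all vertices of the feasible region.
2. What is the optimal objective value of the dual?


1. (0, 0), (8.6, 0), (5, 6), (1, 9), (0, 9.2)
2. 168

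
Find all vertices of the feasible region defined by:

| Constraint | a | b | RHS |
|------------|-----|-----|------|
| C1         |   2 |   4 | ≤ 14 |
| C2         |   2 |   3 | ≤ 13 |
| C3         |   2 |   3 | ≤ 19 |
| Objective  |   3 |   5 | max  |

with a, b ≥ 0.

(0, 0), (6.5, 0), (5, 1), (0, 3.5)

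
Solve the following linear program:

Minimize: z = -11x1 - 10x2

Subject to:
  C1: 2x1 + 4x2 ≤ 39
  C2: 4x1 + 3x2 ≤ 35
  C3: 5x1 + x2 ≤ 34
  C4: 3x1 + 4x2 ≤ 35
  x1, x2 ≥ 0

Evaluate the objective at each vertex of the feasible region:
  z(0, 0) = 0
  z(6.8, 0) = -74.8
  z(6.091, 3.545) = -102.5
  z(5, 5) = -105  ←
  z(0, 8.75) = -87.5
The minimum is at x1 = 5, x2 = 5.

x1 = 5, x2 = 5, z = -105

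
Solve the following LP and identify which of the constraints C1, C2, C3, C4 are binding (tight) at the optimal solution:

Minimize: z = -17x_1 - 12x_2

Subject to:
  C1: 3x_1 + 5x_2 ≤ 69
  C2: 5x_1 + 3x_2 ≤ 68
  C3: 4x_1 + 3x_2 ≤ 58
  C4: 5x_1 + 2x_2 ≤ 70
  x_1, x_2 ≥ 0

At x_1 = 10, x_2 = 6, compute slack b - a·x for each constraint:
  C1: 69 − 60 = 9  (slack)
  C2: 68 − 68 = 0  (binding)
  C3: 58 − 58 = 0  (binding)
  C4: 70 − 62 = 8  (slack)

Optimal: x_1 = 10, x_2 = 6
Binding: C2, C3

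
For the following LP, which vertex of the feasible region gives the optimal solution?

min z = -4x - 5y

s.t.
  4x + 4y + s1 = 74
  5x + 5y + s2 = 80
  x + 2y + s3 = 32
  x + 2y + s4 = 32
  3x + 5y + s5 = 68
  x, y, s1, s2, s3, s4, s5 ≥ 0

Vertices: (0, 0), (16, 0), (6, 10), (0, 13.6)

Evaluate the objective at each vertex of the feasible region:
  z(0, 0) = 0
  z(16, 0) = -64
  z(6, 10) = -74  ←
  z(0, 13.6) = -68
The minimum is at x = 6, y = 10.

(6, 10)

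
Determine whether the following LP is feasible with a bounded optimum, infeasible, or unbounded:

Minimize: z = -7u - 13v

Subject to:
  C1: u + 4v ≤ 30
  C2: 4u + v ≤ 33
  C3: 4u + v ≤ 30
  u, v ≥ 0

Feasible with a bounded optimal solution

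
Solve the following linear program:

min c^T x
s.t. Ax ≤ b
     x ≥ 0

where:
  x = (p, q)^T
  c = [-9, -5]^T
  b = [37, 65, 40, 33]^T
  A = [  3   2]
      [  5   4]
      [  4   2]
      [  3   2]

Evaluate the objective at each vertex of the feasible region:
  z(0, 0) = 0
  z(10, 0) = -90
  z(7, 6) = -93  ←
  z(1, 15) = -84
  z(0, 16.25) = -81.25
The minimum is at p = 7, q = 6.

p = 7, q = 6, z = -93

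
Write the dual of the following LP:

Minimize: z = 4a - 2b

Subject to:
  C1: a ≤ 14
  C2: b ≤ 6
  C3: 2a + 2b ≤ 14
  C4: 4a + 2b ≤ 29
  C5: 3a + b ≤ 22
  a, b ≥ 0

Primal min cᵀx s.t. Ax ≤ b, x ≥ 0  →  Dual max −bᵀy s.t. Aᵀy ≥ −c, y ≥ 0.

Maximize: z = -14y1 - 6y2 - 14y3 - 29y4 - 22y5

Subject to:
  y1 + 2y3 + 4y4 + 3y5 ≥ -4
  y2 + 2y3 + 2y4 + y5 ≥ 2
  y1, y2, y3, y4, y5 ≥ 0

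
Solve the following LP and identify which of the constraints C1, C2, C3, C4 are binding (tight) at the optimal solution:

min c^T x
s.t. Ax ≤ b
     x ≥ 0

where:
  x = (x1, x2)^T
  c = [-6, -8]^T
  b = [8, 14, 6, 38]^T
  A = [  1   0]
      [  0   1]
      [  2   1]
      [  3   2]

At x1 = 0, x2 = 6, compute slack b - a·x for each constraint:
  C1: 8 − 0 = 8  (slack)
  C2: 14 − 6 = 8  (slack)
  C3: 6 − 6 = 0  (binding)
  C4: 38 − 12 = 26  (slack)

Optimal: x1 = 0, x2 = 6
Binding: C3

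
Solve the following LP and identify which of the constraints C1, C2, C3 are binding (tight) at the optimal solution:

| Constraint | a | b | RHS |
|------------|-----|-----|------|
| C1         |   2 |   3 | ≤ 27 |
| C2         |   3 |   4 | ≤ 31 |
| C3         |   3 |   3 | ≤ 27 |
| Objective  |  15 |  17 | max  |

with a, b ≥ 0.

At a = 5, b = 4, compute slack b - a·x for each constraint:
  C1: 27 − 22 = 5  (slack)
  C2: 31 − 31 = 0  (binding)
  C3: 27 − 27 = 0  (binding)

Optimal: a = 5, b = 4
Binding: C2, C3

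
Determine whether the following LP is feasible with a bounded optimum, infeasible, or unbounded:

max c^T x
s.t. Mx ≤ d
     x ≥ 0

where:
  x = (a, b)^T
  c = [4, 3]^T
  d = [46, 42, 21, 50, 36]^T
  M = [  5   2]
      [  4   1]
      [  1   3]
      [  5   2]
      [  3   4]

Feasible with a bounded optimal solution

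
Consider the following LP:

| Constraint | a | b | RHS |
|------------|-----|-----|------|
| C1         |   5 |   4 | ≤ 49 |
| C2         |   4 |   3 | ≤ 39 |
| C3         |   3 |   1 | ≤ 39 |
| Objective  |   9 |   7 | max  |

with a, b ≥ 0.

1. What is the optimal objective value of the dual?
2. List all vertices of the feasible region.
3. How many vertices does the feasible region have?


1. 88
2. (0, 0), (9.75, 0), (9, 1), (0, 12.25)
3. 4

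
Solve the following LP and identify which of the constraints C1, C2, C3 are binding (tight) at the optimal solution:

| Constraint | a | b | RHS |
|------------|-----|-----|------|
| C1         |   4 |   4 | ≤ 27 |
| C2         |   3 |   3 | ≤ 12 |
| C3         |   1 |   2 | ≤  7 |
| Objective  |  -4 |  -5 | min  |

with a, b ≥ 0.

At a = 1, b = 3, compute slack b - a·x for each constraint:
  C1: 27 − 16 = 11  (slack)
  C2: 12 − 12 = 0  (binding)
  C3: 7 − 7 = 0  (binding)

Optimal: a = 1, b = 3
Binding: C2, C3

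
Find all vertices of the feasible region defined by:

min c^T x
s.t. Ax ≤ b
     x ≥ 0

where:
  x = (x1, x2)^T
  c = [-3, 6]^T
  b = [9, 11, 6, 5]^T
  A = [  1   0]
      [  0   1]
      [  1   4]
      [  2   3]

(0, 0), (2.5, 0), (0.4, 1.4), (0, 1.5)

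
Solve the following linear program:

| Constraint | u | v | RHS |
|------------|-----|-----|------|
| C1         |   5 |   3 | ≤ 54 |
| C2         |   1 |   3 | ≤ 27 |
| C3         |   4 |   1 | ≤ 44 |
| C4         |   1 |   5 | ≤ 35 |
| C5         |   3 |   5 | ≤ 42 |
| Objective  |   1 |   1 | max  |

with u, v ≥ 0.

Evaluate the objective at each vertex of the feasible region:
  z(0, 0) = 0
  z(10.8, 0) = 10.8
  z(9, 3) = 12  ←
  z(3.5, 6.3) = 9.8
  z(0, 7) = 7
The maximum is at u = 9, v = 3.

u = 9, v = 3, z = 12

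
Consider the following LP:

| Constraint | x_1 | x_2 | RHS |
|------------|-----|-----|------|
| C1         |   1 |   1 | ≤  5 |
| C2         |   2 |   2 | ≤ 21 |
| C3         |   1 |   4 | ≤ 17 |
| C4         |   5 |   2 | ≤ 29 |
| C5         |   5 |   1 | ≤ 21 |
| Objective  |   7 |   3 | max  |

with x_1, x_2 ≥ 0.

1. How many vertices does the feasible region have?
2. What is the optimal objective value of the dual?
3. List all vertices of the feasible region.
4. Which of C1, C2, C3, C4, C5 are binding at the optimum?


1. 5
2. 31
3. (0, 0), (4.2, 0), (4, 1), (1, 4), (0, 4.25)
4. C1, C5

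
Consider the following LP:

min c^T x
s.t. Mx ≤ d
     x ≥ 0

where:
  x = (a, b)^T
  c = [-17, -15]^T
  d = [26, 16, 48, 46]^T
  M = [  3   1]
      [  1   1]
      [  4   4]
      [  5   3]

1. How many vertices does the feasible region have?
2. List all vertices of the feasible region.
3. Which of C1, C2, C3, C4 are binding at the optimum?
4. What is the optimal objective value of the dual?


1. 5
2. (0, 0), (8.667, 0), (8, 2), (5, 7), (0, 12)
3. C3, C4
4. -190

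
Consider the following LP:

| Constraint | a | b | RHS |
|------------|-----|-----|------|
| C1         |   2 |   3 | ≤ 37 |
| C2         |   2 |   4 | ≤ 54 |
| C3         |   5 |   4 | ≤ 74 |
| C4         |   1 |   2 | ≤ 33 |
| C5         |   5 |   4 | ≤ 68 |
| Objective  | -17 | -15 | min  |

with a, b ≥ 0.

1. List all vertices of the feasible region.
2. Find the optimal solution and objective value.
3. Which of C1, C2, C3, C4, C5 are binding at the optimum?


1. (0, 0), (13.6, 0), (8, 7), (0, 12.33)
2. a = 8, b = 7, z = -241
3. C1, C5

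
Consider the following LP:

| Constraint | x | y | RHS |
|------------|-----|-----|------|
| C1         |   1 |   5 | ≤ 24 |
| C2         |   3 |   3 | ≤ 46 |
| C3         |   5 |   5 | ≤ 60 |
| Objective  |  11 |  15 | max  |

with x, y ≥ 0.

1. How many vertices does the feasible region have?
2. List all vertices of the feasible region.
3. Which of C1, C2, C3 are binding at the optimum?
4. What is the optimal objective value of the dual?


1. 4
2. (0, 0), (12, 0), (9, 3), (0, 4.8)
3. C1, C3
4. 144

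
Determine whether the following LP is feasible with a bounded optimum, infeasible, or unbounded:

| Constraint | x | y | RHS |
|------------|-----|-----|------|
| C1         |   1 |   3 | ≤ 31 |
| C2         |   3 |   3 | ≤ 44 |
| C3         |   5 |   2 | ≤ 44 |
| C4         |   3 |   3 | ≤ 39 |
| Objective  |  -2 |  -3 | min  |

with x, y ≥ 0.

Feasible with a bounded optimal solution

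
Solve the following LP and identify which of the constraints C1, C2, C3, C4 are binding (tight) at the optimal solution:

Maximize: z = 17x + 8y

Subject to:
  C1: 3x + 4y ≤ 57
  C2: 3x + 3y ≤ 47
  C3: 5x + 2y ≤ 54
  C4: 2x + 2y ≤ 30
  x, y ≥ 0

At x = 8, y = 7, compute slack b - a·x for each constraint:
  C1: 57 − 52 = 5  (slack)
  C2: 47 − 45 = 2  (slack)
  C3: 54 − 54 = 0  (binding)
  C4: 30 − 30 = 0  (binding)

Optimal: x = 8, y = 7
Binding: C3, C4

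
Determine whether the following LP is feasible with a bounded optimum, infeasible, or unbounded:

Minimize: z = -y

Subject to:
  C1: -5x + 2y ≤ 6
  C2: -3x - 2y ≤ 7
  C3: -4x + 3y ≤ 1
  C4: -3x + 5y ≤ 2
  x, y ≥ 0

Unbounded (objective can decrease without bound)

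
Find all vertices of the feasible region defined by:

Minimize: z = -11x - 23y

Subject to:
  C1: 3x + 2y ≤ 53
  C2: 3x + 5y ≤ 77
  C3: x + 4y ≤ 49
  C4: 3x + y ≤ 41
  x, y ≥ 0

(0, 0), (13.67, 0), (10.67, 9), (9, 10), (0, 12.25)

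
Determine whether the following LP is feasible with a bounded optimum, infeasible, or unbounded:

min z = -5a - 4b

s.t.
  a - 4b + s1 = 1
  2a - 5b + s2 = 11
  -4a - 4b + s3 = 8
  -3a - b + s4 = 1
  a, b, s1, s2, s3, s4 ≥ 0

Unbounded (objective can decrease without bound)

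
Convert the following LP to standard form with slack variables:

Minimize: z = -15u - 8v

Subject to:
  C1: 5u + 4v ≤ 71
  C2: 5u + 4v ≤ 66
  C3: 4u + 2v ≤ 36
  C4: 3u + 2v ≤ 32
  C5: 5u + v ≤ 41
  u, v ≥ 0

min z = -15u - 8v

s.t.
  5u + 4v + s1 = 71
  5u + 4v + s2 = 66
  4u + 2v + s3 = 36
  3u + 2v + s4 = 32
  5u + v + s5 = 41
  u, v, s1, s2, s3, s4, s5 ≥ 0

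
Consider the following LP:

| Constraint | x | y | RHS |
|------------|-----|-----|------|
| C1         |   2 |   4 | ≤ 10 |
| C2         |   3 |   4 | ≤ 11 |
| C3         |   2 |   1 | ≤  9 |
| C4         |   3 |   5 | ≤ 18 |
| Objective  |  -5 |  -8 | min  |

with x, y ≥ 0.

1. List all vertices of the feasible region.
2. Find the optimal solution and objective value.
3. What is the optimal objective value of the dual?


1. (0, 0), (3.667, 0), (1, 2), (0, 2.5)
2. x = 1, y = 2, z = -21
3. -21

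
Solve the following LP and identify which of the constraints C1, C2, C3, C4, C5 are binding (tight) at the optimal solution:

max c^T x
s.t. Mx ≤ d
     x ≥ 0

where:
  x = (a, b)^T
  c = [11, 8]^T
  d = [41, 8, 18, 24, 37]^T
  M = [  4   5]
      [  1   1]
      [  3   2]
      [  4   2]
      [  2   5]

At a = 2, b = 6, compute slack b - a·x for each constraint:
  C1: 41 − 38 = 3  (slack)
  C2: 8 − 8 = 0  (binding)
  C3: 18 − 18 = 0  (binding)
  C4: 24 − 20 = 4  (slack)
  C5: 37 − 34 = 3  (slack)

Optimal: a = 2, b = 6
Binding: C2, C3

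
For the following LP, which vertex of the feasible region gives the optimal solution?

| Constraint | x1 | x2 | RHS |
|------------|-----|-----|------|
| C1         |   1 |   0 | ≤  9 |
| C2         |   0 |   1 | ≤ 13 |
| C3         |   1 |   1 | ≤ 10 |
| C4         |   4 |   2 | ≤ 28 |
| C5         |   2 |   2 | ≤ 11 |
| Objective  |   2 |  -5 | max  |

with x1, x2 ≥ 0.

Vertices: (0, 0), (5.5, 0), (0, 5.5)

Evaluate the objective at each vertex of the feasible region:
  z(0, 0) = 0
  z(5.5, 0) = 11  ←
  z(0, 5.5) = -27.5
The maximum is at x1 = 5.5, x2 = 0.

(5.5, 0)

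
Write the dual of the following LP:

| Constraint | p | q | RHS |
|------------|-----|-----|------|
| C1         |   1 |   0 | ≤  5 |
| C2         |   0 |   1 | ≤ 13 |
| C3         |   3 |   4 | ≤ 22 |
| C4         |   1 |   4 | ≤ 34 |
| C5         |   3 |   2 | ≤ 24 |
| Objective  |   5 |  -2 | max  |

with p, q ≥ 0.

Primal max cᵀx s.t. Ax ≤ b, x ≥ 0  →  Dual min bᵀy s.t. Aᵀy ≥ c, y ≥ 0.

Minimize: z = 5y1 + 13y2 + 22y3 + 34y4 + 24y5

Subject to:
  y1 + 3y3 + y4 + 3y5 ≥ 5
  y2 + 4y3 + 4y4 + 2y5 ≥ -2
  y1, y2, y3, y4, y5 ≥ 0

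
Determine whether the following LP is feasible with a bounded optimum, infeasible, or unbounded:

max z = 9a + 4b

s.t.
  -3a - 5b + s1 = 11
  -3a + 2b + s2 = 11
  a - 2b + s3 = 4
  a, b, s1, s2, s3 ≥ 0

Unbounded (objective can increase without bound)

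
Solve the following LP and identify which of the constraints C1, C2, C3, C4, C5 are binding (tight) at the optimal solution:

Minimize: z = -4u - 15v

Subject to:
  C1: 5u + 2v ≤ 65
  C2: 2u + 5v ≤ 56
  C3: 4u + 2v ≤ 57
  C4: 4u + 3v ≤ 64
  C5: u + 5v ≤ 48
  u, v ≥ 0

At u = 8, v = 8, compute slack b - a·x for each constraint:
  C1: 65 − 56 = 9  (slack)
  C2: 56 − 56 = 0  (binding)
  C3: 57 − 48 = 9  (slack)
  C4: 64 − 56 = 8  (slack)
  C5: 48 − 48 = 0  (binding)

Optimal: u = 8, v = 8
Binding: C2, C5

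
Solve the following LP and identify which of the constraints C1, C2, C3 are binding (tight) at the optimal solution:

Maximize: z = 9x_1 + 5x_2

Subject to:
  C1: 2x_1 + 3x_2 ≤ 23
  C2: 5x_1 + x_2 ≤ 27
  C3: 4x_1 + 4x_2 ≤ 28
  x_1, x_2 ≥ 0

At x_1 = 5, x_2 = 2, compute slack b - a·x for each constraint:
  C1: 23 − 16 = 7  (slack)
  C2: 27 − 27 = 0  (binding)
  C3: 28 − 28 = 0  (binding)

Optimal: x_1 = 5, x_2 = 2
Binding: C2, C3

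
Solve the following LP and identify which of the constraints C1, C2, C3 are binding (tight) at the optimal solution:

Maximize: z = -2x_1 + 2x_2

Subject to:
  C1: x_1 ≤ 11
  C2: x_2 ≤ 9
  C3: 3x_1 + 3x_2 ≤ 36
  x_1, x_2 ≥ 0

At x_1 = 0, x_2 = 9, compute slack b - a·x for each constraint:
  C1: 11 − 0 = 11  (slack)
  C2: 9 − 9 = 0  (binding)
  C3: 36 − 27 = 9  (slack)

Optimal: x_1 = 0, x_2 = 9
Binding: C2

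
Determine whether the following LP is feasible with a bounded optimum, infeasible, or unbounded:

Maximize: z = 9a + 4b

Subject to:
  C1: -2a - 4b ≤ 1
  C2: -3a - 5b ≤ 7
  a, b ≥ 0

Unbounded (objective can increase without bound)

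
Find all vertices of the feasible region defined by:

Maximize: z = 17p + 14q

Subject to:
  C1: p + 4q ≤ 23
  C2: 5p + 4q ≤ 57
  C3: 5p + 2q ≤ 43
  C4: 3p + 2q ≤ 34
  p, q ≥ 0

(0, 0), (8.6, 0), (7, 4), (0, 5.75)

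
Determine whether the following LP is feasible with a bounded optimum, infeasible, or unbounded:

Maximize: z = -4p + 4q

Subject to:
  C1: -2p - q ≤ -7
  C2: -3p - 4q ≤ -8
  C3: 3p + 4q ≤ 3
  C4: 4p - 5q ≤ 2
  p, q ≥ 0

Infeasible (no feasible solution exists)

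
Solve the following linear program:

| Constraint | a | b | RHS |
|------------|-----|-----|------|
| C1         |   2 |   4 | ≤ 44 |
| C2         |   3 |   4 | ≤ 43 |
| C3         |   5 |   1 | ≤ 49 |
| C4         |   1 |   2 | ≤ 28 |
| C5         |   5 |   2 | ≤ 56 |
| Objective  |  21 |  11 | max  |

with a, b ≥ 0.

Evaluate the objective at each vertex of the feasible region:
  z(0, 0) = 0
  z(9.8, 0) = 205.8
  z(9, 4) = 233  ←
  z(0, 10.75) = 118.2
The maximum is at a = 9, b = 4.

a = 9, b = 4, z = 233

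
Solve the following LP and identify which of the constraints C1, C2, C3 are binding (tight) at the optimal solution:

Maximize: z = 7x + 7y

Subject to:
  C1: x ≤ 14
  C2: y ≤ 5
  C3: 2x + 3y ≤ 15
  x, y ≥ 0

At x = 7.5, y = 0, compute slack b - a·x for each constraint:
  C1: 14 − 7.5 = 6.5  (slack)
  C2: 5 − 0 = 5  (slack)
  C3: 15 − 15 = 0  (binding)

Optimal: x = 7.5, y = 0
Binding: C3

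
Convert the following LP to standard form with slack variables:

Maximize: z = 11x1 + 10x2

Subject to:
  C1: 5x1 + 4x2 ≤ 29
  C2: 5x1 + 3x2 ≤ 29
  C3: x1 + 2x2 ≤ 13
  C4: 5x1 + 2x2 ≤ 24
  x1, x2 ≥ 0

max z = 11x1 + 10x2

s.t.
  5x1 + 4x2 + s1 = 29
  5x1 + 3x2 + s2 = 29
  x1 + 2x2 + s3 = 13
  5x1 + 2x2 + s4 = 24
  x1, x2, s1, s2, s3, s4 ≥ 0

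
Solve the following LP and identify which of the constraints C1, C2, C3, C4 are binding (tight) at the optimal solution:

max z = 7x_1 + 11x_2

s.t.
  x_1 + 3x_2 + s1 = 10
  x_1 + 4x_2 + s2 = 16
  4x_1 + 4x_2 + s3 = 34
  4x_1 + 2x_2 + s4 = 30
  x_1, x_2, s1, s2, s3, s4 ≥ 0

At x_1 = 7, x_2 = 1, compute slack b - a·x for each constraint:
  C1: 10 − 10 = 0  (binding)
  C2: 16 − 11 = 5  (slack)
  C3: 34 − 32 = 2  (slack)
  C4: 30 − 30 = 0  (binding)

Optimal: x_1 = 7, x_2 = 1
Binding: C1, C4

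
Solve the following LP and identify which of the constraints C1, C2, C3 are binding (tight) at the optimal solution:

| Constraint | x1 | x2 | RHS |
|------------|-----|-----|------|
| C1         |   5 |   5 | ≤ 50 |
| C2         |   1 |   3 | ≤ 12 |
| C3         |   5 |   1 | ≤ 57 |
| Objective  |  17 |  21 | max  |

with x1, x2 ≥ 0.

At x1 = 9, x2 = 1, compute slack b - a·x for each constraint:
  C1: 50 − 50 = 0  (binding)
  C2: 12 − 12 = 0  (binding)
  C3: 57 − 46 = 11  (slack)

Optimal: x1 = 9, x2 = 1
Binding: C1, C2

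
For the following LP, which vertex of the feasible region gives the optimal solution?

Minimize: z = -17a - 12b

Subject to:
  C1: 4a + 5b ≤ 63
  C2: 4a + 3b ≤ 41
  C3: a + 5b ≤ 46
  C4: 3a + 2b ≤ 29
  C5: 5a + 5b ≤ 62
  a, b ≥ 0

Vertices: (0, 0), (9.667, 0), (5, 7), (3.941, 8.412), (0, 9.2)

Evaluate the objective at each vertex of the feasible region:
  z(0, 0) = 0
  z(9.667, 0) = -164.3
  z(5, 7) = -169  ←
  z(3.941, 8.412) = -167.9
  z(0, 9.2) = -110.4
The minimum is at a = 5, b = 7.

(5, 7)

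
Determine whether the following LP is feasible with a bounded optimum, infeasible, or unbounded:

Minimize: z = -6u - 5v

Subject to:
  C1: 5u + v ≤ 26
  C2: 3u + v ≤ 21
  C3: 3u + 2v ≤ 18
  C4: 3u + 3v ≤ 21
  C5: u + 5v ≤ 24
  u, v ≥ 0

Feasible with a bounded optimal solution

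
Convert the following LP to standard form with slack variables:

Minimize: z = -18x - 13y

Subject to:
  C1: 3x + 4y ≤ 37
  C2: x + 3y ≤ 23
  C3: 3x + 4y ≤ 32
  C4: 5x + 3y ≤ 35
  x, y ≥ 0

min z = -18x - 13y

s.t.
  3x + 4y + s1 = 37
  x + 3y + s2 = 23
  3x + 4y + s3 = 32
  5x + 3y + s4 = 35
  x, y, s1, s2, s3, s4 ≥ 0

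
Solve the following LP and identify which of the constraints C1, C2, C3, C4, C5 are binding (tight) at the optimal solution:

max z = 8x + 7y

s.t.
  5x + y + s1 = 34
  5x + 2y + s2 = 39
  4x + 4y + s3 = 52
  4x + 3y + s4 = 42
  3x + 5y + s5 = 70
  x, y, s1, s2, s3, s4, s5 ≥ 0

At x = 3, y = 10, compute slack b - a·x for each constraint:
  C1: 34 − 25 = 9  (slack)
  C2: 39 − 35 = 4  (slack)
  C3: 52 − 52 = 0  (binding)
  C4: 42 − 42 = 0  (binding)
  C5: 70 − 59 = 11  (slack)

Optimal: x = 3, y = 10
Binding: C3, C4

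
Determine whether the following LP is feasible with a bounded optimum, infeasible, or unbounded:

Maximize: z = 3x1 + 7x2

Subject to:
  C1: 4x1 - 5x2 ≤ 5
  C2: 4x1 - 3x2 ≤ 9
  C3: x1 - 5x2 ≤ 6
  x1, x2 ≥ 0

Unbounded (objective can increase without bound)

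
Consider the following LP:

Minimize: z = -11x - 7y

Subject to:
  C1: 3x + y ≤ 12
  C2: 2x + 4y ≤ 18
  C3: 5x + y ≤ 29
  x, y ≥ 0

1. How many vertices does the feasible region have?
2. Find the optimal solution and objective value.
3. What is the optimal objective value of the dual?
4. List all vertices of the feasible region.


1. 4
2. x = 3, y = 3, z = -54
3. -54
4. (0, 0), (4, 0), (3, 3), (0, 4.5)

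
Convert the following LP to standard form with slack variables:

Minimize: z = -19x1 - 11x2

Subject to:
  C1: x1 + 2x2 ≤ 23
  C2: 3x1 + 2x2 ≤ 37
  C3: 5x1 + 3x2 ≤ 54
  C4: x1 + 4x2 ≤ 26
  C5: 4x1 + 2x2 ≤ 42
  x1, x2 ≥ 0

min z = -19x1 - 11x2

s.t.
  x1 + 2x2 + s1 = 23
  3x1 + 2x2 + s2 = 37
  5x1 + 3x2 + s3 = 54
  x1 + 4x2 + s4 = 26
  4x1 + 2x2 + s5 = 42
  x1, x2, s1, s2, s3, s4, s5 ≥ 0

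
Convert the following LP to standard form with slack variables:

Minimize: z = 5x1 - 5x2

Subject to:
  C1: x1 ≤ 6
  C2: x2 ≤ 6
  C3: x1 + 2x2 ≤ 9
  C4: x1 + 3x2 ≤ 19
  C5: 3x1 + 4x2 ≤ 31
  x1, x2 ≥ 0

min z = 5x1 - 5x2

s.t.
  x1 + s1 = 6
  x2 + s2 = 6
  x1 + 2x2 + s3 = 9
  x1 + 3x2 + s4 = 19
  3x1 + 4x2 + s5 = 31
  x1, x2, s1, s2, s3, s4, s5 ≥ 0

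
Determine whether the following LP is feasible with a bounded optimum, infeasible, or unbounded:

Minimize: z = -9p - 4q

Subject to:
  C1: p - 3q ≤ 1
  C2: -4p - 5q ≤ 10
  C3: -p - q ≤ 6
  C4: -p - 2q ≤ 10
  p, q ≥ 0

Unbounded (objective can decrease without bound)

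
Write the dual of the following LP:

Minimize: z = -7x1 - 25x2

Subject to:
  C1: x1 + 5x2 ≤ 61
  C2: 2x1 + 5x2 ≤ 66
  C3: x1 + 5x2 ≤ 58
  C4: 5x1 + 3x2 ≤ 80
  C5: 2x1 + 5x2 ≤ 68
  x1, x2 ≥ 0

Primal min cᵀx s.t. Ax ≤ b, x ≥ 0  →  Dual max −bᵀy s.t. Aᵀy ≥ −c, y ≥ 0.

Maximize: z = -61y1 - 66y2 - 58y3 - 80y4 - 68y5

Subject to:
  y1 + 2y2 + y3 + 5y4 + 2y5 ≥ 7
  5y1 + 5y2 + 5y3 + 3y4 + 5y5 ≥ 25
  y1, y2, y3, y4, y5 ≥ 0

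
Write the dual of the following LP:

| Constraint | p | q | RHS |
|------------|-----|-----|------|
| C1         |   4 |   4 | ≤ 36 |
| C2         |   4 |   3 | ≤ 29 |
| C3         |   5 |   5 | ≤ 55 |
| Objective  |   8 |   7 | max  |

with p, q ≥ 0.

Primal max cᵀx s.t. Ax ≤ b, x ≥ 0  →  Dual min bᵀy s.t. Aᵀy ≥ c, y ≥ 0.

Minimize: z = 36y1 + 29y2 + 55y3

Subject to:
  4y1 + 4y2 + 5y3 ≥ 8
  4y1 + 3y2 + 5y3 ≥ 7
  y1, y2, y3 ≥ 0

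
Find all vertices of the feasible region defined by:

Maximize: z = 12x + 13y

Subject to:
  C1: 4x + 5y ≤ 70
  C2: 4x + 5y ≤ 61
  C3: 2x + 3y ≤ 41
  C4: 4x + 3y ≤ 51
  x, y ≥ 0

(0, 0), (12.75, 0), (9, 5), (0, 12.2)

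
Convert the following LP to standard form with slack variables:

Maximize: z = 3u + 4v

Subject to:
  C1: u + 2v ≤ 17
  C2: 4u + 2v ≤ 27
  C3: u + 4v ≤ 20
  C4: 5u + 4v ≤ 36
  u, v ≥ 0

max z = 3u + 4v

s.t.
  u + 2v + s1 = 17
  4u + 2v + s2 = 27
  u + 4v + s3 = 20
  5u + 4v + s4 = 36
  u, v, s1, s2, s3, s4 ≥ 0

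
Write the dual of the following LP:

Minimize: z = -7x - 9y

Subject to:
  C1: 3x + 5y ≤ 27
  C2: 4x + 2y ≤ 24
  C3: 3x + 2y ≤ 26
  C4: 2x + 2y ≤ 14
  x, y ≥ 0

Primal min cᵀx s.t. Ax ≤ b, x ≥ 0  →  Dual max −bᵀy s.t. Aᵀy ≥ −c, y ≥ 0.

Maximize: z = -27y1 - 24y2 - 26y3 - 14y4

Subject to:
  3y1 + 4y2 + 3y3 + 2y4 ≥ 7
  5y1 + 2y2 + 2y3 + 2y4 ≥ 9
  y1, y2, y3, y4 ≥ 0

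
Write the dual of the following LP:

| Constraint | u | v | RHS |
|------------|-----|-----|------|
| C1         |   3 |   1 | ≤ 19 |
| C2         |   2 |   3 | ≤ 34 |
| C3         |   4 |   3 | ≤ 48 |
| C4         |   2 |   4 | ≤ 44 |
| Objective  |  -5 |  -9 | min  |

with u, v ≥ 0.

Primal min cᵀx s.t. Ax ≤ b, x ≥ 0  →  Dual max −bᵀy s.t. Aᵀy ≥ −c, y ≥ 0.

Maximize: z = -19y1 - 34y2 - 48y3 - 44y4

Subject to:
  3y1 + 2y2 + 4y3 + 2y4 ≥ 5
  y1 + 3y2 + 3y3 + 4y4 ≥ 9
  y1, y2, y3, y4 ≥ 0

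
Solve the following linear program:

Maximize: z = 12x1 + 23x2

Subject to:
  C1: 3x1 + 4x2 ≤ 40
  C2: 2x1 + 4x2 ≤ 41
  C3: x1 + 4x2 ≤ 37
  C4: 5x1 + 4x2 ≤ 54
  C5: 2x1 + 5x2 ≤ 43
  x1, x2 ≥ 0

Evaluate the objective at each vertex of the feasible region:
  z(0, 0) = 0
  z(10.8, 0) = 129.6
  z(7, 4.75) = 193.2
  z(4, 7) = 209  ←
  z(0, 8.6) = 197.8
The maximum is at x1 = 4, x2 = 7.

x1 = 4, x2 = 7, z = 209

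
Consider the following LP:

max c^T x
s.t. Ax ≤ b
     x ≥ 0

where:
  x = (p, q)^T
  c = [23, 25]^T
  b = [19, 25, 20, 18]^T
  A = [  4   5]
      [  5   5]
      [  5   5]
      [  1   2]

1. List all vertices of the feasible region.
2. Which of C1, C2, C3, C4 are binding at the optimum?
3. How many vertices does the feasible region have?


1. (0, 0), (4, 0), (1, 3), (0, 3.8)
2. C1, C3
3. 4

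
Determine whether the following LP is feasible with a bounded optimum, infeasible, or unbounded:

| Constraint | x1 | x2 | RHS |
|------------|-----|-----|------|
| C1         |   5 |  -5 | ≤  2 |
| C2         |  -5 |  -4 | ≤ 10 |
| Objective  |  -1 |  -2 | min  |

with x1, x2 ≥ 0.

Unbounded (objective can decrease without bound)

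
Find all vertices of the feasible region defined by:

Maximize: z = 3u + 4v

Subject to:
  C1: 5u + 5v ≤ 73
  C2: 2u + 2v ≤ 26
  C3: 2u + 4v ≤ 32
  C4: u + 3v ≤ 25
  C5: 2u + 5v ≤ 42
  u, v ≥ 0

(0, 0), (13, 0), (10, 3), (0, 8)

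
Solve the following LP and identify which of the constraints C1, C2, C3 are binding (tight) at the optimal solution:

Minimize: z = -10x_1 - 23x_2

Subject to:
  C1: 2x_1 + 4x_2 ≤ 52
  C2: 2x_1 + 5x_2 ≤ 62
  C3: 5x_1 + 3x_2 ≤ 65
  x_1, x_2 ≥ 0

At x_1 = 6, x_2 = 10, compute slack b - a·x for each constraint:
  C1: 52 − 52 = 0  (binding)
  C2: 62 − 62 = 0  (binding)
  C3: 65 − 60 = 5  (slack)

Optimal: x_1 = 6, x_2 = 10
Binding: C1, C2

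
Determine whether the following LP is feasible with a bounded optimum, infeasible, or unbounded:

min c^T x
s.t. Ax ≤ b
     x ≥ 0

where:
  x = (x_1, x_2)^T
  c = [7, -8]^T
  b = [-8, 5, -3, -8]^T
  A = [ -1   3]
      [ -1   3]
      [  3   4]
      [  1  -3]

Infeasible (no feasible solution exists)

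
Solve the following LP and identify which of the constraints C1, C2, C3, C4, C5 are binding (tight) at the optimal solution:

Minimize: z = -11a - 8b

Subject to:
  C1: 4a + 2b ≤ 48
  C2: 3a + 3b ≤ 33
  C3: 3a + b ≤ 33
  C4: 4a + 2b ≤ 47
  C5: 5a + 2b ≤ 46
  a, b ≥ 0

At a = 8, b = 3, compute slack b - a·x for each constraint:
  C1: 48 − 38 = 10  (slack)
  C2: 33 − 33 = 0  (binding)
  C3: 33 − 27 = 6  (slack)
  C4: 47 − 38 = 9  (slack)
  C5: 46 − 46 = 0  (binding)

Optimal: a = 8, b = 3
Binding: C2, C5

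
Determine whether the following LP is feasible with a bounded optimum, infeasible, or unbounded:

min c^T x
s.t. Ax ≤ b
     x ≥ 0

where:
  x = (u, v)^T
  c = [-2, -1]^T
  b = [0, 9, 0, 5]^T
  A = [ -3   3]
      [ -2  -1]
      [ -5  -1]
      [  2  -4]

Unbounded (objective can decrease without bound)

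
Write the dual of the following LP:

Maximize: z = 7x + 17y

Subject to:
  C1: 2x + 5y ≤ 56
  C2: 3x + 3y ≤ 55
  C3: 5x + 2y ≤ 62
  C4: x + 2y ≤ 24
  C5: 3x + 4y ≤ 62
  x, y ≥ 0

Primal max cᵀx s.t. Ax ≤ b, x ≥ 0  →  Dual min bᵀy s.t. Aᵀy ≥ c, y ≥ 0.

Minimize: z = 56y1 + 55y2 + 62y3 + 24y4 + 62y5

Subject to:
  2y1 + 3y2 + 5y3 + y4 + 3y5 ≥ 7
  5y1 + 3y2 + 2y3 + 2y4 + 4y5 ≥ 17
  y1, y2, y3, y4, y5 ≥ 0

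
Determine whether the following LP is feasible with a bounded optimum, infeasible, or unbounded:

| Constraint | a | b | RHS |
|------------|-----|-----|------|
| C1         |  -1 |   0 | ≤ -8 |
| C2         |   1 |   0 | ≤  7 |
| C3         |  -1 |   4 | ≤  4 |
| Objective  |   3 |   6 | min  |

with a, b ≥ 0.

Infeasible (no feasible solution exists)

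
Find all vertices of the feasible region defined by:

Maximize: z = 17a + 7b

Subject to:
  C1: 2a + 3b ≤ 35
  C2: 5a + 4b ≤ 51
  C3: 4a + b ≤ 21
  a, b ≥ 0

(0, 0), (5.25, 0), (3, 9), (1.857, 10.43), (0, 11.67)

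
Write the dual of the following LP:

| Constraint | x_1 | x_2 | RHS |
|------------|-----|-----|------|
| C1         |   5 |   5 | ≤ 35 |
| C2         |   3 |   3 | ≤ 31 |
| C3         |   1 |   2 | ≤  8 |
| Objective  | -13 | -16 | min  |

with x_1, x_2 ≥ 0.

Primal min cᵀx s.t. Ax ≤ b, x ≥ 0  →  Dual max −bᵀy s.t. Aᵀy ≥ −c, y ≥ 0.

Maximize: z = -35y1 - 31y2 - 8y3

Subject to:
  5y1 + 3y2 + y3 ≥ 13
  5y1 + 3y2 + 2y3 ≥ 16
  y1, y2, y3 ≥ 0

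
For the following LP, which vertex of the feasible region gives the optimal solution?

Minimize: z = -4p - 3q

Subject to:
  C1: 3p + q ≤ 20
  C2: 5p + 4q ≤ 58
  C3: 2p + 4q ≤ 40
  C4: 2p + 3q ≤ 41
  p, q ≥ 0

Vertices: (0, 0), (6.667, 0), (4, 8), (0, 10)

Evaluate the objective at each vertex of the feasible region:
  z(0, 0) = 0
  z(6.667, 0) = -26.67
  z(4, 8) = -40  ←
  z(0, 10) = -30
The minimum is at p = 4, q = 8.

(4, 8)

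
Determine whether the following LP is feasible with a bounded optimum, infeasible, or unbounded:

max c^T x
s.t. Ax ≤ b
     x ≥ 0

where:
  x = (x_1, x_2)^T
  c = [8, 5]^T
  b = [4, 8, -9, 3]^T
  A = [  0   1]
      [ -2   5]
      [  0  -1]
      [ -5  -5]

Infeasible (no feasible solution exists)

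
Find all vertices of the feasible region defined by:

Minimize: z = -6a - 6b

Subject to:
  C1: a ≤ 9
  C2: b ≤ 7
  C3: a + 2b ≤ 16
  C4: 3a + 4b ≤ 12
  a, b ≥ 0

(0, 0), (4, 0), (0, 3)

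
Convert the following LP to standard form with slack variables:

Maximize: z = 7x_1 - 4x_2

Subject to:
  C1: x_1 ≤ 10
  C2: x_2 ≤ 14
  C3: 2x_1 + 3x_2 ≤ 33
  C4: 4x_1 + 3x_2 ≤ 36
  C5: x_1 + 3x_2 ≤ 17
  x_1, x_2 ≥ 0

max z = 7x_1 - 4x_2

s.t.
  x_1 + s1 = 10
  x_2 + s2 = 14
  2x_1 + 3x_2 + s3 = 33
  4x_1 + 3x_2 + s4 = 36
  x_1 + 3x_2 + s5 = 17
  x_1, x_2, s1, s2, s3, s4, s5 ≥ 0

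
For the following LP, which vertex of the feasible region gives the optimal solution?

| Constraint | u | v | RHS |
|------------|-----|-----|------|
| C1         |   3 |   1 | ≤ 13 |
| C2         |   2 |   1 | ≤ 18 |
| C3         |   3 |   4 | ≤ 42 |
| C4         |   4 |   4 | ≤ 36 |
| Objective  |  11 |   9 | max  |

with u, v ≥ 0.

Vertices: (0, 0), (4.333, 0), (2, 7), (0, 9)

Evaluate the objective at each vertex of the feasible region:
  z(0, 0) = 0
  z(4.333, 0) = 47.67
  z(2, 7) = 85  ←
  z(0, 9) = 81
The maximum is at u = 2, v = 7.

(2, 7)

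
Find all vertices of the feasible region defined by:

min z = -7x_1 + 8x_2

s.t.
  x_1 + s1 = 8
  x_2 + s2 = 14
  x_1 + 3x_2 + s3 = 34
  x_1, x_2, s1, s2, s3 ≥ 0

(0, 0), (8, 0), (8, 8.667), (0, 11.33)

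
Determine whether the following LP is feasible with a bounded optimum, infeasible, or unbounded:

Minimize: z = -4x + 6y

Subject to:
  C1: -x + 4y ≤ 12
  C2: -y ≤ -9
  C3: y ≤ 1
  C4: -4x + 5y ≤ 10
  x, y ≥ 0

Infeasible (no feasible solution exists)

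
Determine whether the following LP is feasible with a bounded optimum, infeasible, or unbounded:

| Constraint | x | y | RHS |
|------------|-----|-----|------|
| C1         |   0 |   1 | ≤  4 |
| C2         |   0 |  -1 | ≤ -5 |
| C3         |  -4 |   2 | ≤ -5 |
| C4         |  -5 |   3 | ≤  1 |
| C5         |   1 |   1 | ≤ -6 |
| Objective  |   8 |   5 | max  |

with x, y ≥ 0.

Infeasible (no feasible solution exists)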